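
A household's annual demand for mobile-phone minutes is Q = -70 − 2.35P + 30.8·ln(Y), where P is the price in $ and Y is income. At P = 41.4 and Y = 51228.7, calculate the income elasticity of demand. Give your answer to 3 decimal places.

0.185

At P = 41.4, Y = 51228.7: Q = 166.707.
Holding P constant, ∂Q/∂Y = 30.8/Y = 0.000601225.
η_Y = (∂Q/∂Y)·(Y/Q) = 0.000601225 × (51228.7/166.707) = 0.185.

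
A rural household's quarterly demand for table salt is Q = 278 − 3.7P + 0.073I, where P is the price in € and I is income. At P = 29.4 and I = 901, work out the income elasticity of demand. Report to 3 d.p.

At P = 29.4, I = 901: Q = 234.993.
Holding P constant, ∂Q/∂I = 0.073.
η_I = (∂Q/∂I)·(I/Q) = 0.073 × (901/234.993) = 0.280.

0.280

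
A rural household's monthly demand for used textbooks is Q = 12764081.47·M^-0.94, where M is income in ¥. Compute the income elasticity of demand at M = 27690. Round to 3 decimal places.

For Q = A·M^β the income elasticity is constant and equal to β.
Here β = -0.94, so η = -0.940.

-0.940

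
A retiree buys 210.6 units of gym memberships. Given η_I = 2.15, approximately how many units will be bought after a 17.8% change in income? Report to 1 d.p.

291.2

%ΔQ ≈ η × %ΔI = 2.15 × 17.8% = 38.27%.
New Q ≈ 210.6 × (1 + 0.3827) = 291.2.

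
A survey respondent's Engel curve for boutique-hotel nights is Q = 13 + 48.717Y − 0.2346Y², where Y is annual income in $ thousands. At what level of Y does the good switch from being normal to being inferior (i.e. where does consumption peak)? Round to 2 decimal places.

103.83

dQ/dY = 48.717 − 0.4692Y.
The good is inferior where dQ/dY < 0. Setting dQ/dY = 0 gives Y = 48.717 / 0.4692 = 103.83.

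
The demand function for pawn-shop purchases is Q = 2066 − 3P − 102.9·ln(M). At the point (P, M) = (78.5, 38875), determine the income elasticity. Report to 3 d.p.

At P = 78.5, M = 38875: Q = 743.042.
Holding P constant, ∂Q/∂M = -102.9/M = -0.00264695.
η_M = (∂Q/∂M)·(M/Q) = -0.00264695 × (38875/743.042) = -0.138.

-0.138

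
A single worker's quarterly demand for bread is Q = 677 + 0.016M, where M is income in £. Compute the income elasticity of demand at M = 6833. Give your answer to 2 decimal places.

At M = 6833: Q = 786.328.
dQ/dM = 0.016.
η = (dQ/dM)·(M/Q) = 0.016 × (6833/786.328) = 0.14.

0.14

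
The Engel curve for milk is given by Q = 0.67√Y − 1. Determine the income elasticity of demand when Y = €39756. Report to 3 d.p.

At Y = 39756: Q = 132.591.
dQ/dY = 0.67/(2√Y) = 0.00168013 at this income.
η = (dQ/dY)·(Y/Q) = 0.00168013 × (39756/132.591) = 0.504.

0.504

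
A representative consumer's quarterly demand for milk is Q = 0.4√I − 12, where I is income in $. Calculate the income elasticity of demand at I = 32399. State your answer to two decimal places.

At I = 32399: Q = 59.999.
dQ/dI = 0.4/(2√I) = 0.00111113 at this income.
η = (dQ/dI)·(I/Q) = 0.00111113 × (32399/59.999) = 0.60.

0.60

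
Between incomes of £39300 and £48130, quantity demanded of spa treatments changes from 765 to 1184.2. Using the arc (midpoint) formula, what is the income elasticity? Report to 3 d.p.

2.129

ΔQ = 1184.2 − 765 = 419.2; midpoint Q̄ = (765 + 1184.2)/2 = 974.6.
ΔI = 48130 − 39300 = 8830; midpoint Ī = (39300 + 48130)/2 = 43715.
η = (ΔQ/Q̄) ÷ (ΔI/Ī) = (419.2/974.6) ÷ (8830/43715) = 2.129.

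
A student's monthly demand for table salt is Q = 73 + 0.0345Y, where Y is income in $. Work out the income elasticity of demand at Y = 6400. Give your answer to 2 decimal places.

At Y = 6400: Q = 293.800.
dQ/dY = 0.0345.
η = (dQ/dY)·(Y/Q) = 0.0345 × (6400/293.800) = 0.75.

0.75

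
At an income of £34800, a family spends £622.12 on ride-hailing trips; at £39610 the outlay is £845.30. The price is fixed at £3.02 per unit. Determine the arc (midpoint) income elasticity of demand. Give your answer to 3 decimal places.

2.353

With a constant price, Q₁ = 622.12/3.02 = 206.000 and Q₂ = 845.30/3.02 = 279.901 (equivalently, work directly with expenditure since P cancels).
Midpoint %ΔQ = (845.30 − 622.12)/733.71 = 0.30418; midpoint %ΔI = (39610 − 34800)/37205 = 0.12928.
η = 0.30418 / 0.12928 = 2.353.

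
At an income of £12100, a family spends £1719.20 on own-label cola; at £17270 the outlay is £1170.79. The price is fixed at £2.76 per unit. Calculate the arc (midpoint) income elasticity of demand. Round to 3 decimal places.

-1.078

With a constant price, Q₁ = 1719.20/2.76 = 622.899 and Q₂ = 1170.79/2.76 = 424.199 (equivalently, work directly with expenditure since P cancels).
Midpoint %ΔQ = (1170.79 − 1719.20)/1445.00 = -0.37952; midpoint %ΔI = (17270 − 12100)/14685 = 0.35206.
η = -0.37952 / 0.35206 = -1.078.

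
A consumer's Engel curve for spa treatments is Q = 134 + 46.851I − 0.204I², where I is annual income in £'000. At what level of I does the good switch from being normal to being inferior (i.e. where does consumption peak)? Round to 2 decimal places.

dQ/dI = 46.851 − 0.408I.
The good is inferior where dQ/dI < 0. Setting dQ/dI = 0 gives I = 46.851 / 0.408 = 114.83.

114.83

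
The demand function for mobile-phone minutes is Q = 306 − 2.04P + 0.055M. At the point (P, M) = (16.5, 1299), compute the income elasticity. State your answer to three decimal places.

0.208

At P = 16.5, M = 1299: Q = 343.785.
Holding P constant, ∂Q/∂M = 0.055.
η_M = (∂Q/∂M)·(M/Q) = 0.055 × (1299/343.785) = 0.208.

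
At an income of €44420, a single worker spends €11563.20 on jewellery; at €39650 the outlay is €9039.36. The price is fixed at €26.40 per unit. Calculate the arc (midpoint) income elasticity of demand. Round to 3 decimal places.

2.159

With a constant price, Q₁ = 11563.20/26.40 = 438.000 and Q₂ = 9039.36/26.40 = 342.400 (equivalently, work directly with expenditure since P cancels).
Midpoint %ΔQ = (9039.36 − 11563.20)/10301.28 = -0.24500; midpoint %ΔI = (39650 − 44420)/42035 = -0.11348.
η = -0.24500 / -0.11348 = 2.159.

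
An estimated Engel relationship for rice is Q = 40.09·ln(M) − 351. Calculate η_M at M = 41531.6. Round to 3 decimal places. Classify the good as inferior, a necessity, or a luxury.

0.532 (necessity)

At M = 41531.6: Q = 75.325.
dQ/dM = 40.09/M = 0.000965289 at this income.
η = (dQ/dM)·(M/Q) = 0.000965289 × (41531.6/75.325) = 0.532.
Since 0 < η < 1, the good is a necessity.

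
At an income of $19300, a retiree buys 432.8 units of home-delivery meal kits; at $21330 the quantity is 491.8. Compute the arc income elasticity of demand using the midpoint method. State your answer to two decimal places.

1.28

ΔQ = 491.8 − 432.8 = 59; midpoint Q̄ = (432.8 + 491.8)/2 = 462.3.
ΔI = 21330 − 19300 = 2030; midpoint Ī = (19300 + 21330)/2 = 20315.
η = (ΔQ/Q̄) ÷ (ΔI/Ī) = (59/462.3) ÷ (2030/20315) = 1.28.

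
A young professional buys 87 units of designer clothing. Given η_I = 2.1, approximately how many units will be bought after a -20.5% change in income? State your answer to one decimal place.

%ΔQ ≈ η × %ΔI = 2.1 × (-20.5%) = -43.05%.
New Q ≈ 87 × (1 − 0.4305) = 49.5.

49.5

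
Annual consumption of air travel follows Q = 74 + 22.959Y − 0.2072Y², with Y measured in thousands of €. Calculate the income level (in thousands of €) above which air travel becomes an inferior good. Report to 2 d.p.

dQ/dY = 22.959 − 0.4144Y.
The good is inferior where dQ/dY < 0. Setting dQ/dY = 0 gives Y = 22.959 / 0.4144 = 55.40.

55.40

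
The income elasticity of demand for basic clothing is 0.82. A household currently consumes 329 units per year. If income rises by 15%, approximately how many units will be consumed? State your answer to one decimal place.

%ΔQ ≈ η × %ΔI = 0.82 × 15% = 12.3%.
New Q ≈ 329 × (1 + 0.123) = 369.5.

369.5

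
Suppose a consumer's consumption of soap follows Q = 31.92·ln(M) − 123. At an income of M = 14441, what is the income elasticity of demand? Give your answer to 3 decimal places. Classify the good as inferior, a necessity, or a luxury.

At M = 14441: Q = 182.724.
dQ/dM = 31.92/M = 0.00221037 at this income.
η = (dQ/dM)·(M/Q) = 0.00221037 × (14441/182.724) = 0.175.
Since 0 < η < 1, the good is a necessity.

0.175 (necessity)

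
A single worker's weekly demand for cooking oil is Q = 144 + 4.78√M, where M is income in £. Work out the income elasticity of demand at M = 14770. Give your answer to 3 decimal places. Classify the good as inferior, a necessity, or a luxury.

0.401 (necessity)

At M = 14770: Q = 724.922.
dQ/dM = 4.78/(2√M) = 0.0196656 at this income.
η = (dQ/dM)·(M/Q) = 0.0196656 × (14770/724.922) = 0.401.
Since 0 < η < 1, the good is a necessity.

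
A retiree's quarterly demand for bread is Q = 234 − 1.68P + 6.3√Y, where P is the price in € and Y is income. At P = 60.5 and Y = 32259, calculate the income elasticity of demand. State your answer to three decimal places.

At P = 60.5, Y = 32259: Q = 1263.890.
Holding P constant, ∂Q/∂Y = 6.3/(2√Y) = 0.0175382.
η_Y = (∂Q/∂Y)·(Y/Q) = 0.0175382 × (32259/1263.890) = 0.448.

0.448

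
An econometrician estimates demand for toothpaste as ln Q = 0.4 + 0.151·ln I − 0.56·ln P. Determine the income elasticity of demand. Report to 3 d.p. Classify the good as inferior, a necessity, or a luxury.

In a log-linear demand, the coefficient on ln I is the income elasticity.
So η = 0.151.
0 < η < 1 ⇒ necessity.

0.151 (necessity)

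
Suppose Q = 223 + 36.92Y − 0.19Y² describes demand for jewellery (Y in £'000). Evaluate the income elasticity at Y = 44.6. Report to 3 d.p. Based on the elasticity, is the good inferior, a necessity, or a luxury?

At Y = 44.6: Q = 1491.6916.
dQ/dY = 36.92 − 0.38Y = 19.97200.
η = (dQ/dY)·(Y/Q) = 19.97200 × (44.6/1491.6916) = 0.597.
0 < η < 1 ⇒ necessity.

0.597 (necessity)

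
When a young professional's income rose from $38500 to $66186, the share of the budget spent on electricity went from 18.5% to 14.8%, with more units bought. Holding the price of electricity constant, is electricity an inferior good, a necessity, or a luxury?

necessity

Quantity rises but the budget share falls as income rises, so 0 < η < 1.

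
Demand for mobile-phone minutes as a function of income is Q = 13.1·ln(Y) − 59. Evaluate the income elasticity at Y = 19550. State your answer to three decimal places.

0.186

At Y = 19550: Q = 70.438.
dQ/dY = 13.1/Y = 0.000670077 at this income.
η = (dQ/dY)·(Y/Q) = 0.000670077 × (19550/70.438) = 0.186.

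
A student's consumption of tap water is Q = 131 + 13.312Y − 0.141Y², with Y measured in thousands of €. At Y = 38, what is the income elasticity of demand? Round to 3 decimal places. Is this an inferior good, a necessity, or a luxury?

0.228 (necessity)

At Y = 38: Q = 433.2520.
dQ/dY = 13.312 − 0.282Y = 2.59600.
η = (dQ/dY)·(Y/Q) = 2.59600 × (38/433.2520) = 0.228.
0 < η < 1 ⇒ necessity.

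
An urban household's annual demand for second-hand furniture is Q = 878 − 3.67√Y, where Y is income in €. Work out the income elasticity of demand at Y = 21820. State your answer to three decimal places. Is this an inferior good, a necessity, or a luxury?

-0.807 (inferior good)

At Y = 21820: Q = 335.882.
dQ/dY = -3.67/(2√Y) = -0.0124225 at this income.
η = (dQ/dY)·(Y/Q) = -0.0124225 × (21820/335.882) = -0.807.
Since η < 0, the good is an inferior good.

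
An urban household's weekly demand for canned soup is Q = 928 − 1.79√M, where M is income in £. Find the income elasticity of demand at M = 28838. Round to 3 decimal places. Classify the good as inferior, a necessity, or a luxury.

-0.244 (inferior good)

At M = 28838: Q = 624.027.
dQ/dM = -1.79/(2√M) = -0.00527036 at this income.
η = (dQ/dM)·(M/Q) = -0.00527036 × (28838/624.027) = -0.244.
Since η < 0, the good is an inferior good.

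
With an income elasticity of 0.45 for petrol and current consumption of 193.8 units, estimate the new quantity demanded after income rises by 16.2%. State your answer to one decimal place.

%ΔQ ≈ η × %ΔI = 0.45 × 16.2% = 7.29%.
New Q ≈ 193.8 × (1 + 0.0729) = 207.9.

207.9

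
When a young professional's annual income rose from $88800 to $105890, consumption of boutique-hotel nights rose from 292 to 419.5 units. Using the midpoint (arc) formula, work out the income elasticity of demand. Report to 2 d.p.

ΔQ = 419.5 − 292 = 127.5; midpoint Q̄ = (292 + 419.5)/2 = 355.75.
ΔI = 105890 − 88800 = 17090; midpoint Ī = (88800 + 105890)/2 = 97345.
η = (ΔQ/Q̄) ÷ (ΔI/Ī) = (127.5/355.75) ÷ (17090/97345) = 2.04.

2.04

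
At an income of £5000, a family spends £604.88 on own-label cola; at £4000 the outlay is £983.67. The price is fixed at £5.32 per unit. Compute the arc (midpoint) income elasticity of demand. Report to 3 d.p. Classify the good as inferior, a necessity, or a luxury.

With a constant price, Q₁ = 604.88/5.32 = 113.699 and Q₂ = 983.67/5.32 = 184.900 (equivalently, work directly with expenditure since P cancels).
Midpoint %ΔQ = (983.67 − 604.88)/794.28 = 0.47690; midpoint %ΔI = (4000 − 5000)/4500 = -0.22222.
η = 0.47690 / -0.22222 = -2.146.
η < 0 ⇒ inferior good.

-2.146 (inferior good)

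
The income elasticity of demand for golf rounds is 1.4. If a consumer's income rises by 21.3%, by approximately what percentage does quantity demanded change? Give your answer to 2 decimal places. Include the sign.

%ΔQ ≈ η × %ΔI = 1.4 × 21.3% = 29.82%.

29.82%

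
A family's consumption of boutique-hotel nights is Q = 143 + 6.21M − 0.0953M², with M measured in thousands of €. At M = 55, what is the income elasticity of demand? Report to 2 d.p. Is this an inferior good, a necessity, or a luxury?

-1.20 (inferior good)

At M = 55: Q = 196.2675.
dQ/dM = 6.21 − 0.1906M = -4.27300.
η = (dQ/dM)·(M/Q) = -4.27300 × (55/196.2675) = -1.20.
η < 0 ⇒ inferior good.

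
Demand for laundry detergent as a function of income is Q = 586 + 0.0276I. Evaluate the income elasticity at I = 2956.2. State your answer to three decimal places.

At I = 2956.2: Q = 667.591.
dQ/dI = 0.0276.
η = (dQ/dI)·(I/Q) = 0.0276 × (2956.2/667.591) = 0.122.

0.122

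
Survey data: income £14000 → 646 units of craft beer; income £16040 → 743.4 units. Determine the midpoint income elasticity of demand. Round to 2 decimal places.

ΔQ = 743.4 − 646 = 97.4; midpoint Q̄ = (646 + 743.4)/2 = 694.7.
ΔI = 16040 − 14000 = 2040; midpoint Ī = (14000 + 16040)/2 = 15020.
η = (ΔQ/Q̄) ÷ (ΔI/Ī) = (97.4/694.7) ÷ (2040/15020) = 1.03.

1.03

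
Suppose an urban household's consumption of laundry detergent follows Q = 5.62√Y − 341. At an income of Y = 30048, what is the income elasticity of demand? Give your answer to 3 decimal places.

At Y = 30048: Q = 633.191.
dQ/dY = 5.62/(2√Y) = 0.0162106 at this income.
η = (dQ/dY)·(Y/Q) = 0.0162106 × (30048/633.191) = 0.769.

0.769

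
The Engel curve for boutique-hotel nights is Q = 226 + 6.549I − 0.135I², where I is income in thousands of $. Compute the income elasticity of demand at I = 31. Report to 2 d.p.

-0.19

At I = 31: Q = 299.2840.
dQ/dI = 6.549 − 0.27I = -1.82100.
η = (dQ/dI)·(I/Q) = -1.82100 × (31/299.2840) = -0.19.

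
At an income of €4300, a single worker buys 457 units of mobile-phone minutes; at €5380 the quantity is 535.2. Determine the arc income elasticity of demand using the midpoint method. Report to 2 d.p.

0.71

ΔQ = 535.2 − 457 = 78.2; midpoint Q̄ = (457 + 535.2)/2 = 496.1.
ΔI = 5380 − 4300 = 1080; midpoint Ī = (4300 + 5380)/2 = 4840.
η = (ΔQ/Q̄) ÷ (ΔI/Ī) = (78.2/496.1) ÷ (1080/4840) = 0.71.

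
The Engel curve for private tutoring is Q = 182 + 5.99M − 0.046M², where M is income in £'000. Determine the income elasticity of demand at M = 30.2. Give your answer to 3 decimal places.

At M = 30.2: Q = 320.9442.
dQ/dM = 5.99 − 0.092M = 3.21160.
η = (dQ/dM)·(M/Q) = 3.21160 × (30.2/320.9442) = 0.302.

0.302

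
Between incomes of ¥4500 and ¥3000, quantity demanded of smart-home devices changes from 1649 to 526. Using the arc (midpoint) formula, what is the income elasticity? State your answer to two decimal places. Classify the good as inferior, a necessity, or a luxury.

2.58 (luxury)

ΔQ = 526 − 1649 = -1123; midpoint Q̄ = (1649 + 526)/2 = 1087.5.
ΔI = 3000 − 4500 = -1500; midpoint Ī = (4500 + 3000)/2 = 3750.
η = (ΔQ/Q̄) ÷ (ΔI/Ī) = (-1123/1087.5) ÷ (-1500/3750) = 2.58.
η > 1 ⇒ luxury.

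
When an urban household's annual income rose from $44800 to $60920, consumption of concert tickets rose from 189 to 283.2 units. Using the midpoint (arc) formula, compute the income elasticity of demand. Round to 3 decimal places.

ΔQ = 283.2 − 189 = 94.2; midpoint Q̄ = (189 + 283.2)/2 = 236.1.
ΔI = 60920 − 44800 = 16120; midpoint Ī = (44800 + 60920)/2 = 52860.
η = (ΔQ/Q̄) ÷ (ΔI/Ī) = (94.2/236.1) ÷ (16120/52860) = 1.308.

1.308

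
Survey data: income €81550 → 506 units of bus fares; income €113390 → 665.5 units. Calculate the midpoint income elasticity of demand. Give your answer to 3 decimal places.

ΔQ = 665.5 − 506 = 159.5; midpoint Q̄ = (506 + 665.5)/2 = 585.75.
ΔI = 113390 − 81550 = 31840; midpoint Ī = (81550 + 113390)/2 = 97470.
η = (ΔQ/Q̄) ÷ (ΔI/Ī) = (159.5/585.75) ÷ (31840/97470) = 0.834.

0.834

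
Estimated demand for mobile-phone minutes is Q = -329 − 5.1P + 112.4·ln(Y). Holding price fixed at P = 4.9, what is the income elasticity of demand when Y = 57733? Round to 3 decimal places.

0.128

At P = 4.9, Y = 57733: Q = 878.317.
Holding P constant, ∂Q/∂Y = 112.4/Y = 0.00194689.
η_Y = (∂Q/∂Y)·(Y/Q) = 0.00194689 × (57733/878.317) = 0.128.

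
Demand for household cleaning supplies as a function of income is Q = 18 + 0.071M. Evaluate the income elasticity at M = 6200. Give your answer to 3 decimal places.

0.961

At M = 6200: Q = 458.200.
dQ/dM = 0.071.
η = (dQ/dM)·(M/Q) = 0.071 × (6200/458.200) = 0.961.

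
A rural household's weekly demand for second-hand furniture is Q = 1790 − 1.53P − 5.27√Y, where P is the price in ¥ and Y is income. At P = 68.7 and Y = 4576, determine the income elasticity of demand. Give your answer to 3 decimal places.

-0.134

At P = 68.7, Y = 4576: Q = 1328.394.
Holding P constant, ∂Q/∂Y = -5.27/(2√Y) = -0.0389527.
η_Y = (∂Q/∂Y)·(Y/Q) = -0.0389527 × (4576/1328.394) = -0.134.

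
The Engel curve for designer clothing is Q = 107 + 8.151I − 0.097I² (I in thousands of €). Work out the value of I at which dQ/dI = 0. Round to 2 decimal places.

dQ/dI = 8.151 − 0.194I.
The good is inferior where dQ/dI < 0. Setting dQ/dI = 0 gives I = 8.151 / 0.194 = 42.02.

42.02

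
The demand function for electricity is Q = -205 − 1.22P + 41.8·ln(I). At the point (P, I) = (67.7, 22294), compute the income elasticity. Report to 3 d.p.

At P = 67.7, I = 22294: Q = 130.911.
Holding P constant, ∂Q/∂I = 41.8/I = 0.00187494.
η_I = (∂Q/∂I)·(I/Q) = 0.00187494 × (22294/130.911) = 0.319.

0.319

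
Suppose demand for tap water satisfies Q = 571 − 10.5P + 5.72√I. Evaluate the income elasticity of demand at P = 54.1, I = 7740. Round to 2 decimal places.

0.50

At P = 54.1, I = 7740: Q = 506.180.
Holding P constant, ∂Q/∂I = 5.72/(2√I) = 0.0325084.
η_I = (∂Q/∂I)·(I/Q) = 0.0325084 × (7740/506.180) = 0.50.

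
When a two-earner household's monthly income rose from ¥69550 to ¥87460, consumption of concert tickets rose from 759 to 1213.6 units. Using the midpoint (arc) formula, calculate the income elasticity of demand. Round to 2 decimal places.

2.02

ΔQ = 1213.6 − 759 = 454.6; midpoint Q̄ = (759 + 1213.6)/2 = 986.3.
ΔI = 87460 − 69550 = 17910; midpoint Ī = (69550 + 87460)/2 = 78505.
η = (ΔQ/Q̄) ÷ (ΔI/Ī) = (454.6/986.3) ÷ (17910/78505) = 2.02.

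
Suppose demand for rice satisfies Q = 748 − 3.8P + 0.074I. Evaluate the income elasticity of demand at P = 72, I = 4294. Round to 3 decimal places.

At P = 72, I = 4294: Q = 792.156.
Holding P constant, ∂Q/∂I = 0.074.
η_I = (∂Q/∂I)·(I/Q) = 0.074 × (4294/792.156) = 0.401.

0.401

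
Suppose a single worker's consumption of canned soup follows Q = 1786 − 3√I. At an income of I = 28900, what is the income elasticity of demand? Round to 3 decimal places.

At I = 28900: Q = 1276.000.
dQ/dI = -3/(2√I) = -0.00882353 at this income.
η = (dQ/dI)·(I/Q) = -0.00882353 × (28900/1276.000) = -0.200.

-0.200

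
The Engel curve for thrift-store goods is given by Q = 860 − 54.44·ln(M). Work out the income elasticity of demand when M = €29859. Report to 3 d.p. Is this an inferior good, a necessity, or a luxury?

-0.182 (inferior good)

At M = 29859: Q = 299.037.
dQ/dM = -54.44/M = -0.00182324 at this income.
η = (dQ/dM)·(M/Q) = -0.00182324 × (29859/299.037) = -0.182.
Since η < 0, the good is an inferior good.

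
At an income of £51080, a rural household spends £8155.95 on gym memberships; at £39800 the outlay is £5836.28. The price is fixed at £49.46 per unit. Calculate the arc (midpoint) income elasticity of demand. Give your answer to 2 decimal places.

1.34

With a constant price, Q₁ = 8155.95/49.46 = 164.900 and Q₂ = 5836.28/49.46 = 118.000 (equivalently, work directly with expenditure since P cancels).
Midpoint %ΔQ = (5836.28 − 8155.95)/6996.12 = -0.33157; midpoint %ΔI = (39800 − 51080)/45440 = -0.24824.
η = -0.33157 / -0.24824 = 1.34.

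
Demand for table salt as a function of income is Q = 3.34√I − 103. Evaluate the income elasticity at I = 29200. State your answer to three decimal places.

0.610

At I = 29200: Q = 467.739.
dQ/dI = 3.34/(2√I) = 0.00977294 at this income.
η = (dQ/dI)·(I/Q) = 0.00977294 × (29200/467.739) = 0.610.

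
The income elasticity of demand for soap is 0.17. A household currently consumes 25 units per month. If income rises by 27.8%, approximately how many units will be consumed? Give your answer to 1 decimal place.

26.2

%ΔQ ≈ η × %ΔI = 0.17 × 27.8% = 4.726%.
New Q ≈ 25 × (1 + 0.04726) = 26.2.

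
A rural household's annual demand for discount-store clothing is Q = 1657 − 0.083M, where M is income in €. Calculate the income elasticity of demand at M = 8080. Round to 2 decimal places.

-0.68

At M = 8080: Q = 986.360.
dQ/dM = −0.083.
η = (dQ/dM)·(M/Q) = -0.083 × (8080/986.360) = -0.68.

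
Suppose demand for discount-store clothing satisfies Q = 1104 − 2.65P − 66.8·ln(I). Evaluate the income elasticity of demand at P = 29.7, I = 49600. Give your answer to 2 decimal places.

At P = 29.7, I = 49600: Q = 303.070.
Holding P constant, ∂Q/∂I = -66.8/I = -0.00134677.
η_I = (∂Q/∂I)·(I/Q) = -0.00134677 × (49600/303.070) = -0.22.

-0.22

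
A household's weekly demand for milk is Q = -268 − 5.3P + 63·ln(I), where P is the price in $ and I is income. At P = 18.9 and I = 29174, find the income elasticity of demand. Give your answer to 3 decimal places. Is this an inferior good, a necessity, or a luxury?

At P = 18.9, I = 29174: Q = 279.535.
Holding P constant, ∂Q/∂I = 63/I = 0.00215946.
η_I = (∂Q/∂I)·(I/Q) = 0.00215946 × (29174/279.535) = 0.225.
Since 0 < η < 1, this is a necessity.

0.225 (necessity)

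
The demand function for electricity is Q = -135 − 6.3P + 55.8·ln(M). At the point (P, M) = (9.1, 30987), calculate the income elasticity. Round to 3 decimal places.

0.145

At P = 9.1, M = 30987: Q = 384.716.
Holding P constant, ∂Q/∂M = 55.8/M = 0.00180076.
η_M = (∂Q/∂M)·(M/Q) = 0.00180076 × (30987/384.716) = 0.145.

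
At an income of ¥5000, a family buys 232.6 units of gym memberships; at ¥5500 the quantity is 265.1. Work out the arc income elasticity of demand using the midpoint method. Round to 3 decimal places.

1.371

ΔQ = 265.1 − 232.6 = 32.5; midpoint Q̄ = (232.6 + 265.1)/2 = 248.85.
ΔI = 5500 − 5000 = 500; midpoint Ī = (5000 + 5500)/2 = 5250.
η = (ΔQ/Q̄) ÷ (ΔI/Ī) = (32.5/248.85) ÷ (500/5250) = 1.371.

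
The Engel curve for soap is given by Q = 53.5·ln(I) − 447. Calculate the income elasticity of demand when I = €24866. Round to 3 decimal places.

At I = 24866: Q = 94.487.
dQ/dI = 53.5/I = 0.00215153 at this income.
η = (dQ/dI)·(I/Q) = 0.00215153 × (24866/94.487) = 0.566.

0.566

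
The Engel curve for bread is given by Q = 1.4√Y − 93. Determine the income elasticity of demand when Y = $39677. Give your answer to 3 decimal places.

0.750

At Y = 39677: Q = 185.867.
dQ/dY = 1.4/(2√Y) = 0.00351422 at this income.
η = (dQ/dY)·(Y/Q) = 0.00351422 × (39677/185.867) = 0.750.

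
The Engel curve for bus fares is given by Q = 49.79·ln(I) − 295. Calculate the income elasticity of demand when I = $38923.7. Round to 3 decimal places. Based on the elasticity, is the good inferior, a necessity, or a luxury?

At I = 38923.7: Q = 231.248.
dQ/dI = 49.79/I = 0.00127917 at this income.
η = (dQ/dI)·(I/Q) = 0.00127917 × (38923.7/231.248) = 0.215.
Since 0 < η < 1, the good is a necessity.

0.215 (necessity)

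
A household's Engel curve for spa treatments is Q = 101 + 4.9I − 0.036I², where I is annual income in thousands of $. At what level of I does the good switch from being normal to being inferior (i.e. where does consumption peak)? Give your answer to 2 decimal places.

dQ/dI = 4.9 − 0.072I.
The good is inferior where dQ/dI < 0. Setting dQ/dI = 0 gives I = 4.9 / 0.072 = 68.06.

68.06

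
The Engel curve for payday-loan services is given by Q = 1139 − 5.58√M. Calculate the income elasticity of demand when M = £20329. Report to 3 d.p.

-1.158

At M = 20329: Q = 343.405.
dQ/dM = -5.58/(2√M) = -0.019568 at this income.
η = (dQ/dM)·(M/Q) = -0.019568 × (20329/343.405) = -1.158.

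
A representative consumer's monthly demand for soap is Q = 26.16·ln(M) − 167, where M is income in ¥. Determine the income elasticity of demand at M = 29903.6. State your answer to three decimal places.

0.255

At M = 29903.6: Q = 102.598.
dQ/dM = 26.16/M = 0.000874811 at this income.
η = (dQ/dM)·(M/Q) = 0.000874811 × (29903.6/102.598) = 0.255.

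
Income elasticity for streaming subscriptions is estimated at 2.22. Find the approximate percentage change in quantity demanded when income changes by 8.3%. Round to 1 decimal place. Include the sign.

%ΔQ ≈ η × %ΔI = 2.22 × 8.3% = 18.4%.

18.4%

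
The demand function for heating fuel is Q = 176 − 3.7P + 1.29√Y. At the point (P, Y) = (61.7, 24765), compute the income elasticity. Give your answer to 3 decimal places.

0.673

At P = 61.7, Y = 24765: Q = 150.716.
Holding P constant, ∂Q/∂Y = 1.29/(2√Y) = 0.00409865.
η_Y = (∂Q/∂Y)·(Y/Q) = 0.00409865 × (24765/150.716) = 0.673.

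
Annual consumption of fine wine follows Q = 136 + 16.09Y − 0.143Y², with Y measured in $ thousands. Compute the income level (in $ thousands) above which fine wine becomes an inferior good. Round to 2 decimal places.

dQ/dY = 16.09 − 0.286Y.
The good is inferior where dQ/dY < 0. Setting dQ/dY = 0 gives Y = 16.09 / 0.286 = 56.26.

56.26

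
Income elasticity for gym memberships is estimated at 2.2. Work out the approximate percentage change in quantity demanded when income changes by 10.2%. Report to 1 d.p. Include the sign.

22.4%

%ΔQ ≈ η × %ΔI = 2.2 × 10.2% = 22.4%.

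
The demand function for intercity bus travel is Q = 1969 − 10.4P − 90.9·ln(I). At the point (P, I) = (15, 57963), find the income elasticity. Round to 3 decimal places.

At P = 15, I = 57963: Q = 816.049.
Holding P constant, ∂Q/∂I = -90.9/I = -0.00156824.
η_I = (∂Q/∂I)·(I/Q) = -0.00156824 × (57963/816.049) = -0.111.

-0.111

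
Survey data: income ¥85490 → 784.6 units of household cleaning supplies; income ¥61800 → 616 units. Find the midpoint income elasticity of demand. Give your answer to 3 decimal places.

ΔQ = 616 − 784.6 = -168.6; midpoint Q̄ = (784.6 + 616)/2 = 700.3.
ΔI = 61800 − 85490 = -23690; midpoint Ī = (85490 + 61800)/2 = 73645.
η = (ΔQ/Q̄) ÷ (ΔI/Ī) = (-168.6/700.3) ÷ (-23690/73645) = 0.748.

0.748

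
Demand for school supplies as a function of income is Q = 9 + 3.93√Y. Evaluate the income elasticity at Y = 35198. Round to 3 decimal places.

0.494

At Y = 35198: Q = 746.312.
dQ/dY = 3.93/(2√Y) = 0.0104738 at this income.
η = (dQ/dY)·(Y/Q) = 0.0104738 × (35198/746.312) = 0.494.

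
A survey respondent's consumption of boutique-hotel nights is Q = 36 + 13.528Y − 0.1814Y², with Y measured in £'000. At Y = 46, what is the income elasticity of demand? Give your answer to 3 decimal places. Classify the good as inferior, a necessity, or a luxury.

-0.530 (inferior good)

At Y = 46: Q = 274.4456.
dQ/dY = 13.528 − 0.3628Y = -3.16080.
η = (dQ/dY)·(Y/Q) = -3.16080 × (46/274.4456) = -0.530.
η < 0 ⇒ inferior good.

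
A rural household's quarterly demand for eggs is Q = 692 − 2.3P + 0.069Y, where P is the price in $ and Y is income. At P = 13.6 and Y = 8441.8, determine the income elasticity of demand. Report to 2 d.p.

0.47

At P = 13.6, Y = 8441.8: Q = 1243.204.
Holding P constant, ∂Q/∂Y = 0.069.
η_Y = (∂Q/∂Y)·(Y/Q) = 0.069 × (8441.8/1243.204) = 0.47.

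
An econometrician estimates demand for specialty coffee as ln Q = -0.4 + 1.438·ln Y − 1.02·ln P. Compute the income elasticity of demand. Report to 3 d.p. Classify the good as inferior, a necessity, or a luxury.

1.438 (luxury)

In a log-linear demand, the coefficient on ln Y is the income elasticity.
So η = 1.438.
η > 1 ⇒ luxury.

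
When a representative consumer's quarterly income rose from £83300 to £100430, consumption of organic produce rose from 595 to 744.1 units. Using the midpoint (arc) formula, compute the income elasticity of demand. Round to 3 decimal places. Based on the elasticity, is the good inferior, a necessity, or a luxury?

1.194 (luxury)

ΔQ = 744.1 − 595 = 149.1; midpoint Q̄ = (595 + 744.1)/2 = 669.55.
ΔI = 100430 − 83300 = 17130; midpoint Ī = (83300 + 100430)/2 = 91865.
η = (ΔQ/Q̄) ÷ (ΔI/Ī) = (149.1/669.55) ÷ (17130/91865) = 1.194.
η > 1 ⇒ luxury.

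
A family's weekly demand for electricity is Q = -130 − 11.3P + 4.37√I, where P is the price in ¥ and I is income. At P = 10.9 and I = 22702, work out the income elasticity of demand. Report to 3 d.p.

At P = 10.9, I = 22702: Q = 405.266.
Holding P constant, ∂Q/∂I = 4.37/(2√I) = 0.0145017.
η_I = (∂Q/∂I)·(I/Q) = 0.0145017 × (22702/405.266) = 0.812.

0.812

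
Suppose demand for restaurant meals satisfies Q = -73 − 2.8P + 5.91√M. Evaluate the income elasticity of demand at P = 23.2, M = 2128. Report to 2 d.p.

1.01

At P = 23.2, M = 2128: Q = 134.670.
Holding P constant, ∂Q/∂M = 5.91/(2√M) = 0.0640577.
η_M = (∂Q/∂M)·(M/Q) = 0.0640577 × (2128/134.670) = 1.01.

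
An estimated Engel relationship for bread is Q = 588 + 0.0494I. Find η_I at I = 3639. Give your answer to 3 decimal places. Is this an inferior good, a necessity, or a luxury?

0.234 (necessity)

At I = 3639: Q = 767.767.
dQ/dI = 0.0494.
η = (dQ/dI)·(I/Q) = 0.0494 × (3639/767.767) = 0.234.
Since 0 < η < 1, the good is a necessity.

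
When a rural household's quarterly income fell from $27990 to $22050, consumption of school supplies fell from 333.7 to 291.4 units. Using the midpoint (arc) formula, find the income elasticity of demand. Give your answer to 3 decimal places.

0.570

ΔQ = 291.4 − 333.7 = -42.3; midpoint Q̄ = (333.7 + 291.4)/2 = 312.55.
ΔI = 22050 − 27990 = -5940; midpoint Ī = (27990 + 22050)/2 = 25020.
η = (ΔQ/Q̄) ÷ (ΔI/Ī) = (-42.3/312.55) ÷ (-5940/25020) = 0.570.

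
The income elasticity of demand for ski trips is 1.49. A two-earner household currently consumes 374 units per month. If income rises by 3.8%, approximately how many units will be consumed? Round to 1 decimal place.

395.2

%ΔQ ≈ η × %ΔI = 1.49 × 3.8% = 5.662%.
New Q ≈ 374 × (1 + 0.05662) = 395.2.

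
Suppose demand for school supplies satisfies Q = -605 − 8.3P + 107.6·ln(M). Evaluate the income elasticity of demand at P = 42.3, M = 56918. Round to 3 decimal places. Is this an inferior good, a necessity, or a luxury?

At P = 42.3, M = 56918: Q = 222.062.
Holding P constant, ∂Q/∂M = 107.6/M = 0.00189044.
η_M = (∂Q/∂M)·(M/Q) = 0.00189044 × (56918/222.062) = 0.485.
Since 0 < η < 1, this is a necessity.

0.485 (necessity)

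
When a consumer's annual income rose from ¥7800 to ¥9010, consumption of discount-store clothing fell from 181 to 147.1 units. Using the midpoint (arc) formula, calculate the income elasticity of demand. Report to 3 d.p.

-1.435

ΔQ = 147.1 − 181 = -33.9; midpoint Q̄ = (181 + 147.1)/2 = 164.05.
ΔI = 9010 − 7800 = 1210; midpoint Ī = (7800 + 9010)/2 = 8405.
η = (ΔQ/Q̄) ÷ (ΔI/Ī) = (-33.9/164.05) ÷ (1210/8405) = -1.435.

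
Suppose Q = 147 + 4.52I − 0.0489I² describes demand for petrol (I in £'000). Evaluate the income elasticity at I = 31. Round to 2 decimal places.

At I = 31: Q = 240.1271.
dQ/dI = 4.52 − 0.0978I = 1.48820.
η = (dQ/dI)·(I/Q) = 1.48820 × (31/240.1271) = 0.19.

0.19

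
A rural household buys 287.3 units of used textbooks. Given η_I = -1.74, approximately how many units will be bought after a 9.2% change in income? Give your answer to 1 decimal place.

241.3

%ΔQ ≈ η × %ΔI = -1.74 × 9.2% = -16.008%.
New Q ≈ 287.3 × (1 − 0.16008) = 241.3.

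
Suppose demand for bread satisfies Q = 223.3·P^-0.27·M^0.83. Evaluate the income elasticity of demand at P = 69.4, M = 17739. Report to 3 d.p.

For a multiplicative demand Q = A·P^α·M^β, the income elasticity is β everywhere.
Here β = 0.83, so η = 0.830.

0.830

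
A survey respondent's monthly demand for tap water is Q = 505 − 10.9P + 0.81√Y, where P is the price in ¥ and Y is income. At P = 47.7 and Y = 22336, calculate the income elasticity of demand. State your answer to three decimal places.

0.570

At P = 47.7, Y = 22336: Q = 106.126.
Holding P constant, ∂Q/∂Y = 0.81/(2√Y) = 0.00270989.
η_Y = (∂Q/∂Y)·(Y/Q) = 0.00270989 × (22336/106.126) = 0.570.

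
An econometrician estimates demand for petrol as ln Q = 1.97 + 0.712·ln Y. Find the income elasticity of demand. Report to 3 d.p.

0.712

In a log-linear demand, the coefficient on ln Y is the income elasticity.
So η = 0.712.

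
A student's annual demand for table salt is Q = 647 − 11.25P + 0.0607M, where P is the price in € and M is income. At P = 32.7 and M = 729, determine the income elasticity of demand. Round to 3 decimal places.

At P = 32.7, M = 729: Q = 323.375.
Holding P constant, ∂Q/∂M = 0.0607.
η_M = (∂Q/∂M)·(M/Q) = 0.0607 × (729/323.375) = 0.137.

0.137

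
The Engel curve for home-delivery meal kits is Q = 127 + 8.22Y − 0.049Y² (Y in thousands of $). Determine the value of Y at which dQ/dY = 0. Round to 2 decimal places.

dQ/dY = 8.22 − 0.098Y.
The good is inferior where dQ/dY < 0. Setting dQ/dY = 0 gives Y = 8.22 / 0.098 = 83.88.

83.88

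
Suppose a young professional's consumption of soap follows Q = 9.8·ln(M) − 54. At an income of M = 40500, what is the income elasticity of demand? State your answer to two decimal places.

At M = 40500: Q = 49.969.
dQ/dM = 9.8/M = 0.000241975 at this income.
η = (dQ/dM)·(M/Q) = 0.000241975 × (40500/49.969) = 0.20.

0.20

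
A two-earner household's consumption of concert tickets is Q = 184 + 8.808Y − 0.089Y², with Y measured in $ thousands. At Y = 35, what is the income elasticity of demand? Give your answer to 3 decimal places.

0.235

At Y = 35: Q = 383.2550.
dQ/dY = 8.808 − 0.178Y = 2.57800.
η = (dQ/dY)·(Y/Q) = 2.57800 × (35/383.2550) = 0.235.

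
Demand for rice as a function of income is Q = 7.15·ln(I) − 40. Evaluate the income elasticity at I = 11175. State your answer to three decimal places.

At I = 11175: Q = 26.648.
dQ/dI = 7.15/I = 0.000639821 at this income.
η = (dQ/dI)·(I/Q) = 0.000639821 × (11175/26.648) = 0.268.

0.268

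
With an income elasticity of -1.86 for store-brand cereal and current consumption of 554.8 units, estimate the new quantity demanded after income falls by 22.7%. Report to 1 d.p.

789.0

%ΔQ ≈ η × %ΔI = -1.86 × (-22.7%) = 42.222%.
New Q ≈ 554.8 × (1 + 0.42222) = 789.0.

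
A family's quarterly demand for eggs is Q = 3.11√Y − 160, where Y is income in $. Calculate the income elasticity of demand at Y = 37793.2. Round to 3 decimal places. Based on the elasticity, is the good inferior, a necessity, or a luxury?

At Y = 37793.2: Q = 444.599.
dQ/dY = 3.11/(2√Y) = 0.00799878 at this income.
η = (dQ/dY)·(Y/Q) = 0.00799878 × (37793.2/444.599) = 0.680.
Since 0 < η < 1, the good is a necessity.

0.680 (necessity)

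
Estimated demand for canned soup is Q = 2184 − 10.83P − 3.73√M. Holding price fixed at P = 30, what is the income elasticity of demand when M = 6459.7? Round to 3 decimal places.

-0.096

At P = 30, M = 6459.7: Q = 1559.311.
Holding P constant, ∂Q/∂M = -3.73/(2√M) = -0.0232045.
η_M = (∂Q/∂M)·(M/Q) = -0.0232045 × (6459.7/1559.311) = -0.096.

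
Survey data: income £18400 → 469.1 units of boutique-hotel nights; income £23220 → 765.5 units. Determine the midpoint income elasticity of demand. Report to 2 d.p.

2.07

ΔQ = 765.5 − 469.1 = 296.4; midpoint Q̄ = (469.1 + 765.5)/2 = 617.3.
ΔI = 23220 − 18400 = 4820; midpoint Ī = (18400 + 23220)/2 = 20810.
η = (ΔQ/Q̄) ÷ (ΔI/Ī) = (296.4/617.3) ÷ (4820/20810) = 2.07.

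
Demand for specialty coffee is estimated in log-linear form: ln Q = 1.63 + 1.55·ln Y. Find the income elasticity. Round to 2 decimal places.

1.55

In a log-linear demand, the coefficient on ln Y is the income elasticity.
So η = 1.55.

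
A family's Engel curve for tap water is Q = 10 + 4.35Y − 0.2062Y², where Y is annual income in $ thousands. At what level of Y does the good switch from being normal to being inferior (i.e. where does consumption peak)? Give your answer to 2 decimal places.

dQ/dY = 4.35 − 0.4124Y.
The good is inferior where dQ/dY < 0. Setting dQ/dY = 0 gives Y = 4.35 / 0.4124 = 10.55.

10.55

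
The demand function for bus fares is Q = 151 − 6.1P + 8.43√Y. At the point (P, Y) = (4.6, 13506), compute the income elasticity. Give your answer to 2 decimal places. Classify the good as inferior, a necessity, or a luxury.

At P = 4.6, Y = 13506: Q = 1102.635.
Holding P constant, ∂Q/∂Y = 8.43/(2√Y) = 0.0362689.
η_Y = (∂Q/∂Y)·(Y/Q) = 0.0362689 × (13506/1102.635) = 0.44.
Since 0 < η < 1, this is a necessity.

0.44 (necessity)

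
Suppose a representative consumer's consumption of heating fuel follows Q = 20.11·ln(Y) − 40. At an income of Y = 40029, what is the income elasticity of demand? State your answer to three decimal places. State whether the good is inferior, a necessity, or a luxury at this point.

At Y = 40029: Q = 173.113.
dQ/dY = 20.11/Y = 0.000502386 at this income.
η = (dQ/dY)·(Y/Q) = 0.000502386 × (40029/173.113) = 0.116.
Since 0 < η < 1, the good is a necessity.

0.116 (necessity)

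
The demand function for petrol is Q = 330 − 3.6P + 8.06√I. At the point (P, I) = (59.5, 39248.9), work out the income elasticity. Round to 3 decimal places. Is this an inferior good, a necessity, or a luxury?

At P = 59.5, I = 39248.9: Q = 1712.594.
Holding P constant, ∂Q/∂I = 8.06/(2√I) = 0.0203419.
η_I = (∂Q/∂I)·(I/Q) = 0.0203419 × (39248.9/1712.594) = 0.466.
Since 0 < η < 1, this is a necessity.

0.466 (necessity)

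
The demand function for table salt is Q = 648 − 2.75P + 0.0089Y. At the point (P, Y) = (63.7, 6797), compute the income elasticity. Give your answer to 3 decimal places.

At P = 63.7, Y = 6797: Q = 533.318.
Holding P constant, ∂Q/∂Y = 0.0089.
η_Y = (∂Q/∂Y)·(Y/Q) = 0.0089 × (6797/533.318) = 0.113.

0.113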